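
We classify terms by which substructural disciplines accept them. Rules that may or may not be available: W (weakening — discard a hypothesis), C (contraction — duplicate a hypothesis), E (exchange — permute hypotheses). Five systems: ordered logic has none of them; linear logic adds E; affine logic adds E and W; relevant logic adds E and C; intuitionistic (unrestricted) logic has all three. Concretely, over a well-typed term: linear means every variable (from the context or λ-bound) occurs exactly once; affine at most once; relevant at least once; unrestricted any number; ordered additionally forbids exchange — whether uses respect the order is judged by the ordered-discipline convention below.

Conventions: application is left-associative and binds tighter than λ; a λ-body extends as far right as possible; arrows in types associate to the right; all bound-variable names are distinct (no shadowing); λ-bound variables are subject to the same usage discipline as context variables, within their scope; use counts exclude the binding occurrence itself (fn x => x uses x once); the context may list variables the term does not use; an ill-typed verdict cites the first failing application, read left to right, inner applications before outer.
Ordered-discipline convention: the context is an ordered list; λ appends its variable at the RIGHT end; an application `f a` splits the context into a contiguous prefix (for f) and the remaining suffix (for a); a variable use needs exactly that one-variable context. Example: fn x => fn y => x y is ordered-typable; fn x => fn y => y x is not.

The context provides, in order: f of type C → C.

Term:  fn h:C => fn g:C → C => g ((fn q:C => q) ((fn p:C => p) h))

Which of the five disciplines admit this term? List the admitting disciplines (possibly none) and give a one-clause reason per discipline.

admitted in: affine, unrestricted
use counts: f=0, h [bound]=1, g [bound]=1, q [bound]=1, p [bound]=1
uses in reading order: g, q, p, h
typing: well-typed — term : C → (C → C) → C
ordered: ✗ — f never used (weakening)
linear: ✗ — f never used (weakening)
affine: ✓ — f, h, g, q, p: no repeats, contraction unneeded
relevant: ✗ — f never used (weakening)
unrestricted: ✓ — type-checks (C → (C → C) → C) and nothing is barred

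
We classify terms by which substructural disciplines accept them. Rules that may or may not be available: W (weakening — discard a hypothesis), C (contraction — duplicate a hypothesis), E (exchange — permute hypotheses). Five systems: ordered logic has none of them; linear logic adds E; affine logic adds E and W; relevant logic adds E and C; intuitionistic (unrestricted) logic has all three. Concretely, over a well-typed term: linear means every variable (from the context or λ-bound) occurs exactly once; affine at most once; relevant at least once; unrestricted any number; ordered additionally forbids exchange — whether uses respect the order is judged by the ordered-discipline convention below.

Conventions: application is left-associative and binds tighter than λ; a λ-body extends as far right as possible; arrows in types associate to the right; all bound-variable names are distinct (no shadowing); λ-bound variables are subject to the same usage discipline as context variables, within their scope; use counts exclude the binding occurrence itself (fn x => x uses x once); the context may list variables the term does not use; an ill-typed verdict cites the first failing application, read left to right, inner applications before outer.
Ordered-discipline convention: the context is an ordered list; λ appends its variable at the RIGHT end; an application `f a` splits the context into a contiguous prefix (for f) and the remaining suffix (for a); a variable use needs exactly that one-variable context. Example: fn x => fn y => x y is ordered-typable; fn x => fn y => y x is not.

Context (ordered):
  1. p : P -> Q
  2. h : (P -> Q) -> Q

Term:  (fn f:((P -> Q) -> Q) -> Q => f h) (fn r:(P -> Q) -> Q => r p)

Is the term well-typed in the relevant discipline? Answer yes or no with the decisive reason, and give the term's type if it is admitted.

yes — p, h, f, r: all used, weakening unneeded; term : Q
variable uses: p=1, h=1, f (λ-bound)=1, r (λ-bound)=1
uses in reading order: f, h, r, p
typing: the term checks, with type Q
across the five disciplines: ordered ✗ | linear ✓ | affine ✓ | relevant ✓ | unrestricted ✓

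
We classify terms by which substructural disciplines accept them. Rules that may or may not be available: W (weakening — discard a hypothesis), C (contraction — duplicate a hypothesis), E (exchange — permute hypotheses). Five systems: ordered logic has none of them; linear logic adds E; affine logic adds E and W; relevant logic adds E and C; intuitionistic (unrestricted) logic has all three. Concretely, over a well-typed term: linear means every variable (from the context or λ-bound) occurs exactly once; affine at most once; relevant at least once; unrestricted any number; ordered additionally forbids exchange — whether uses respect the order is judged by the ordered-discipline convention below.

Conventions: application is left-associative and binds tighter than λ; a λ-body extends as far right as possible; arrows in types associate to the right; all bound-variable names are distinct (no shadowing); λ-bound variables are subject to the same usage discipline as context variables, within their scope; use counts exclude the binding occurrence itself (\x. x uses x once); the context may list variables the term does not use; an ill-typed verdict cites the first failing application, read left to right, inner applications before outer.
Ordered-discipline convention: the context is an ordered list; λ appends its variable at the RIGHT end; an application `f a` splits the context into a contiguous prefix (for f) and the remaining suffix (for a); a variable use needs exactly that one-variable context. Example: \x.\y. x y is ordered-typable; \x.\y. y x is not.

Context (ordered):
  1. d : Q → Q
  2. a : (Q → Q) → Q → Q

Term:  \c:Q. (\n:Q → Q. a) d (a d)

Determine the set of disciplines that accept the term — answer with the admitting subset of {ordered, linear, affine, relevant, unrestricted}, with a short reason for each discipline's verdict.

admitting disciplines: unrestricted
variable uses: d: 2; a: 2; c [bound]: 0; n [bound]: 0
uses in reading order: a, d, a, d
typing: ✓ — Q → Q → Q
ordered: ✗ — repeated use of d ×2, a ×2; c, n left unused
linear: ✗ — repeated use of d ×2, a ×2; c, n left unused
affine: ✗ — repeated use of d ×2, a ×2
relevant: ✗ — c, n left unused
unrestricted: ✓ — well-typed at Q → Q → Q; no restrictions here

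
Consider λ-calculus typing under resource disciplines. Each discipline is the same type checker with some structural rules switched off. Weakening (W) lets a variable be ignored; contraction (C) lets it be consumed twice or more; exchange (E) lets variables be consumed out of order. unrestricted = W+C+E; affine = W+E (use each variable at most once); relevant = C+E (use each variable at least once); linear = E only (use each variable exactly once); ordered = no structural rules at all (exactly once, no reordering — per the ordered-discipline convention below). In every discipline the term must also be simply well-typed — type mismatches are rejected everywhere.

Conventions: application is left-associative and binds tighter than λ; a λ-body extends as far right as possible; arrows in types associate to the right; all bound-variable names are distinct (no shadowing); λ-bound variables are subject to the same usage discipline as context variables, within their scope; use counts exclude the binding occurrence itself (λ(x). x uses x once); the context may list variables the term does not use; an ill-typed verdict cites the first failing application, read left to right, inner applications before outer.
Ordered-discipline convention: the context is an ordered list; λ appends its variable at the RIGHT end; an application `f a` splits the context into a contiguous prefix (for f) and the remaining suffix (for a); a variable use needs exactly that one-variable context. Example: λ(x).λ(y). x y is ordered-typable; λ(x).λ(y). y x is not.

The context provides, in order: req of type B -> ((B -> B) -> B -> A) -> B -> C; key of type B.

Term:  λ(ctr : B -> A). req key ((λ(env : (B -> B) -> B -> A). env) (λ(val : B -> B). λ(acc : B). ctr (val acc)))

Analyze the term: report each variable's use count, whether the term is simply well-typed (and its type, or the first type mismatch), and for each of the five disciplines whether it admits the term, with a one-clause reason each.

use counts: req: 1, key: 1, ctr (bound): 1, env (bound): 1, val (bound): 1, acc (bound): 1
uses in reading order: req, key, env, ctr, val, acc
typing: well-typed — term : (B -> A) -> B -> C
ordered: ✓, one use each (req, key, ctr, env, val, acc); ordered split holds
linear: ✓, exactly-once usage across req, key, ctr, env, val, acc
affine: ✓, none of req, key, ctr, env, val, acc used more than once
relevant: ✓, req, key, ctr, env, val, acc: all used, weakening unneeded
unrestricted: ✓, type-checks ((B -> A) -> B -> C) and nothing is barred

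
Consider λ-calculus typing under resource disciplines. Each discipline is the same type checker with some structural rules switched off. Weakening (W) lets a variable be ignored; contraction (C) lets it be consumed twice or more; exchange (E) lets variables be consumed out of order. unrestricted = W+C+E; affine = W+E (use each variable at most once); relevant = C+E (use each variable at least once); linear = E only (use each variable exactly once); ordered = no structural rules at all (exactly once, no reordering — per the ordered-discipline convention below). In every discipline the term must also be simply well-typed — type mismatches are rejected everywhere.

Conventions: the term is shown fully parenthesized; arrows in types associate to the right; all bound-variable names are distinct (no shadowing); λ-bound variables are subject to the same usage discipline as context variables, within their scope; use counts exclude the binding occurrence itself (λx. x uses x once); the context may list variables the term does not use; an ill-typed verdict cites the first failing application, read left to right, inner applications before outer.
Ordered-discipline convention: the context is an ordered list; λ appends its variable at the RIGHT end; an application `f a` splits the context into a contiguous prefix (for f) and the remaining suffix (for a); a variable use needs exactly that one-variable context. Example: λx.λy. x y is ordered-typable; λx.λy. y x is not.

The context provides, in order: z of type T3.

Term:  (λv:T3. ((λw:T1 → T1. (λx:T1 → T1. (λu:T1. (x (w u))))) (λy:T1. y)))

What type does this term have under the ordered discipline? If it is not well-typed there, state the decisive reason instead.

not well-typed under ordered — unused: z, v — weakening required
counts: z: 0×; v [bound]: 0×; w [bound]: 1×; x [bound]: 1×; u [bound]: 1×; y [bound]: 1×
use order (left to right): x, w, u, y
typing: well-typed at T3 → (T1 → T1) → T1 → T1
all disciplines: ordered ✗, linear ✗, affine ✓, relevant ✗, unrestricted ✓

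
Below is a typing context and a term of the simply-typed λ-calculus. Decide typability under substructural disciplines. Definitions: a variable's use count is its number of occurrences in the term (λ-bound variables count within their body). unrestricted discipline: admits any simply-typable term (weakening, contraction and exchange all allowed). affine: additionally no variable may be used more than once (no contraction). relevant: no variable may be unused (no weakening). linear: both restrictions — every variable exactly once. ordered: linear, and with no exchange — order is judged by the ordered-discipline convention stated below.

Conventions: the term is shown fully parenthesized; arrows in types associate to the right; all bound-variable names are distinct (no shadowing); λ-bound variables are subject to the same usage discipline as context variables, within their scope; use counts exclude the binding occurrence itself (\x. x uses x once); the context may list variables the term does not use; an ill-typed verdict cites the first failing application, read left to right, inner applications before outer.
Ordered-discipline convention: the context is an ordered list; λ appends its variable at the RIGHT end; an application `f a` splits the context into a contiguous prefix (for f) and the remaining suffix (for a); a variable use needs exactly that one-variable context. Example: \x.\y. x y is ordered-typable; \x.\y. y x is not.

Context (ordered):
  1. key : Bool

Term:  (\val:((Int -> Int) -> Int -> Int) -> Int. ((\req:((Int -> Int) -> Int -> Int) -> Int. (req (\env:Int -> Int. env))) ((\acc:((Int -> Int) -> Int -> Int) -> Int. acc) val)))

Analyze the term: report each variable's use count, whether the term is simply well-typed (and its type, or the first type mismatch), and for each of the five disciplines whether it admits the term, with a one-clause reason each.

variable uses: key=0; val [bound]=1; req [bound]=1; env [bound]=1; acc [bound]=1
left-to-right use order: req, env, acc, val
typing: well-typed — term : (((Int -> Int) -> Int -> Int) -> Int) -> Int
ordered: ✗ — key left unused
linear: ✗ — key left unused
affine: ✓ — no duplicate uses among key, val, req, env, acc
relevant: ✗ — key left unused
unrestricted: ✓ — typability at (((Int -> Int) -> Int -> Int) -> Int) -> Int is all that's needed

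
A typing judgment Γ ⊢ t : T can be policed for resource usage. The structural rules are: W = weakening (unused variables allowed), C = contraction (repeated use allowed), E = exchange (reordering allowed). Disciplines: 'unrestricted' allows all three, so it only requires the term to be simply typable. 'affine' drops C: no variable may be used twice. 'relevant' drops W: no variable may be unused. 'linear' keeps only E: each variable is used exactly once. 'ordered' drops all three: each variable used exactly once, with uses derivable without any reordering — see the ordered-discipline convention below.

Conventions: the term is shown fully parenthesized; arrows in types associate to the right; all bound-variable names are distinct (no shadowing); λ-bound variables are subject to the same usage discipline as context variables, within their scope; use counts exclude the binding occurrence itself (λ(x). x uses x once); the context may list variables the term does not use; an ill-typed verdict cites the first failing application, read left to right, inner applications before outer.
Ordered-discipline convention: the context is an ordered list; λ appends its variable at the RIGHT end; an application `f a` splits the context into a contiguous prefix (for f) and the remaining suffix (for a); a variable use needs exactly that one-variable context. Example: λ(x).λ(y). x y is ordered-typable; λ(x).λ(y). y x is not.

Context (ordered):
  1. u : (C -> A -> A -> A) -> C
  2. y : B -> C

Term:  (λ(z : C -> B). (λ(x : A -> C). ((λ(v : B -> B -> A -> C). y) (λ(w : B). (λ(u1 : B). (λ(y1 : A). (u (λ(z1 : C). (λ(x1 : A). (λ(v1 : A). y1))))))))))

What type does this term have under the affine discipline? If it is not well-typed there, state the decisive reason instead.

term : (C -> B) -> (A -> C) -> B -> C
counts: u ×1, y ×1, z (bound) ×0, x (bound) ×0, v (bound) ×0, w (bound) ×0, u1 (bound) ×0, y1 (bound) ×1, z1 (bound) ×0, x1 (bound) ×0, v1 (bound) ×0
use order (left to right): y, u, y1
typing: well-typed at (C -> B) -> (A -> C) -> B -> C
summary: ordered ✗ | linear ✗ | affine ✓ | relevant ✗ | unrestricted ✓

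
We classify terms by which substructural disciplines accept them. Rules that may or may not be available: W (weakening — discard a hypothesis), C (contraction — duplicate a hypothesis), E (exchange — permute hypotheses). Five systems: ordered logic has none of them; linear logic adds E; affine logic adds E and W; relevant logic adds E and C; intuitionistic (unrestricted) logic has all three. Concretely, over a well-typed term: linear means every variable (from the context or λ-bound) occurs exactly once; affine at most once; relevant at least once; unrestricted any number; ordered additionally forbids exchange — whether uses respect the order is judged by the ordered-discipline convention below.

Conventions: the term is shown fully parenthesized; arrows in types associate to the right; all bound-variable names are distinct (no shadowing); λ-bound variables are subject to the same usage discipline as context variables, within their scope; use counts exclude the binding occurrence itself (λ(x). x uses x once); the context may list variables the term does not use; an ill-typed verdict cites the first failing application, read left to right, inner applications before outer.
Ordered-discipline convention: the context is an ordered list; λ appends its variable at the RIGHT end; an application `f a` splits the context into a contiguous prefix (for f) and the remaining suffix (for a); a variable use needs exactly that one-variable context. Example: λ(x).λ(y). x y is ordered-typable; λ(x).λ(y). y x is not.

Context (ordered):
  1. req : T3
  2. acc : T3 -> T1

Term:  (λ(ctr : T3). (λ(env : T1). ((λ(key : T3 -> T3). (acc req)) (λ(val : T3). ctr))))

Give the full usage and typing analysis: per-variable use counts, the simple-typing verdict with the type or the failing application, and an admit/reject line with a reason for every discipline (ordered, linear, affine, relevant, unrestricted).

variable uses: req ×1, acc ×1, ctr (bound) ×1, env (bound) ×0, key (bound) ×0, val (bound) ×0
uses in reading order: acc, req, ctr
typing: the term checks, with type T3 -> T1 -> T1
ordered: ✗ — env, key, val never used (weakening)
linear: ✗ — env, key, val never used (weakening)
affine: ✓ — none of req, acc, ctr, env, key, val used more than once
relevant: ✗ — env, key, val never used (weakening)
unrestricted: ✓ — type-checks (T3 -> T1 -> T1) and nothing is barred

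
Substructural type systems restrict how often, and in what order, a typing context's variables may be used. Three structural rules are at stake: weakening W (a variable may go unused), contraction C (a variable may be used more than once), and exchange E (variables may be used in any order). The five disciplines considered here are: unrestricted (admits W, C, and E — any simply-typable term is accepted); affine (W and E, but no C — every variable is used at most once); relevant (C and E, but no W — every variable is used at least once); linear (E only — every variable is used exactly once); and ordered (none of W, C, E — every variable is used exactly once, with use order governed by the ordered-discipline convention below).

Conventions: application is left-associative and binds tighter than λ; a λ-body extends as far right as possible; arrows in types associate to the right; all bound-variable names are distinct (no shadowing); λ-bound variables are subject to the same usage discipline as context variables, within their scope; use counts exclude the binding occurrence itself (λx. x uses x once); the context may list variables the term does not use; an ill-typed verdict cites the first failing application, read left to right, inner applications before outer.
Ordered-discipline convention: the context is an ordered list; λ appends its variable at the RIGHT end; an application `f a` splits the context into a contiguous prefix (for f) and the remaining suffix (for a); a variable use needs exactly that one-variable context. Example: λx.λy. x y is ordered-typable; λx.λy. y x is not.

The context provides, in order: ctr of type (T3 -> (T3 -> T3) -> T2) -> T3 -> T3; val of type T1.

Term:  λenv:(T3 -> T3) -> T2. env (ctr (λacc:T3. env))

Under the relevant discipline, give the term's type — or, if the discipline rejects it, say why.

not well-typed under relevant — needs weakening: val, acc unused
variable uses: ctr=1, val=0, env (bound)=2, acc (bound)=0
order of uses: env, ctr, env
typing: the term checks, with type ((T3 -> T3) -> T2) -> T2
per-discipline verdicts: ordered ✗ · linear ✗ · affine ✗ · relevant ✗ · unrestricted ✓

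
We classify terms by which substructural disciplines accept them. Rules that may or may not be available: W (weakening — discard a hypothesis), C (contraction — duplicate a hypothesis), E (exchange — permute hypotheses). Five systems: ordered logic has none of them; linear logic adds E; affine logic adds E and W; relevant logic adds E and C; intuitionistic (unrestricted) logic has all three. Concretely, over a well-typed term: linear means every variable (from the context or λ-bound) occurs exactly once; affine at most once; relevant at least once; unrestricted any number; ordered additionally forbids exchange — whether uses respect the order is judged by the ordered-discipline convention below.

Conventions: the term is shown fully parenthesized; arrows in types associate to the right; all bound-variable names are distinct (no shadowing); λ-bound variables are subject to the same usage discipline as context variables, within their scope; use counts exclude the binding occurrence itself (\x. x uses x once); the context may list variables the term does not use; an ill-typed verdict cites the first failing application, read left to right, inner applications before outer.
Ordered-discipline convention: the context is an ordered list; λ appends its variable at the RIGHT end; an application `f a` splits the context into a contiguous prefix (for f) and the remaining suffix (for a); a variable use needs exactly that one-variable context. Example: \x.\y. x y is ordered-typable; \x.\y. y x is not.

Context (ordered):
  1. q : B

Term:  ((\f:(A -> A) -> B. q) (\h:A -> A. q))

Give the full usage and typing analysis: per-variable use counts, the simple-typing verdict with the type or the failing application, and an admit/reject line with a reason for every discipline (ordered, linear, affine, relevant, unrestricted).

use counts: q: 2; f (λ-bound): 0; h (λ-bound): 0
use order (left to right): q, q
typing: well-typed — term : B
ordered ✗ (q ×2 used more than once (contraction); f, h left unused)
linear ✗ (q ×2 used more than once (contraction); f, h left unused)
affine ✗ (q ×2 used more than once (contraction))
relevant ✗ (f, h left unused)
unrestricted ✓ (well-typed at B; no restrictions here)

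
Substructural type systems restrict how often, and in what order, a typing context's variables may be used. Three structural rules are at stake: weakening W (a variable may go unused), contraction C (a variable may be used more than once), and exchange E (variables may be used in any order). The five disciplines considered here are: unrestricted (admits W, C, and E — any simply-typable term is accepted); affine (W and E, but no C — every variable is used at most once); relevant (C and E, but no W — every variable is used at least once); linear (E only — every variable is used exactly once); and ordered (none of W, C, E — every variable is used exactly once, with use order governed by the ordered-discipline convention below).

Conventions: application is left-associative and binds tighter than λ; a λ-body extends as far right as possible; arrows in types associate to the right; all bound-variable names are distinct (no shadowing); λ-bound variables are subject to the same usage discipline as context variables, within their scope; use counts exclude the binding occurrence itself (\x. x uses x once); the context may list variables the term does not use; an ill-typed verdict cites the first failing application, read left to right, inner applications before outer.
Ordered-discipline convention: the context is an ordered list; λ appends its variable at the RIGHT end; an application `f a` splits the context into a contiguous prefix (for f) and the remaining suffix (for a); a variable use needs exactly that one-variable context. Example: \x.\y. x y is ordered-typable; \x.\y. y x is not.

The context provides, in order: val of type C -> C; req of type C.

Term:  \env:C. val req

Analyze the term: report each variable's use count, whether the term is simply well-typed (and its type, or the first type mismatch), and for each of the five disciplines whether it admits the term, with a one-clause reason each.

use counts: val: 1×, req: 1×, env [bound]: 0×
order of uses: val, req
typing: well-typed — term : C -> C
ordered ✗ (env never used (weakening))
linear ✗ (env never used (weakening))
affine ✓ (at most one use each (val, req, env))
relevant ✗ (env never used (weakening))
unrestricted ✓ (type-checks (C -> C) and nothing is barred)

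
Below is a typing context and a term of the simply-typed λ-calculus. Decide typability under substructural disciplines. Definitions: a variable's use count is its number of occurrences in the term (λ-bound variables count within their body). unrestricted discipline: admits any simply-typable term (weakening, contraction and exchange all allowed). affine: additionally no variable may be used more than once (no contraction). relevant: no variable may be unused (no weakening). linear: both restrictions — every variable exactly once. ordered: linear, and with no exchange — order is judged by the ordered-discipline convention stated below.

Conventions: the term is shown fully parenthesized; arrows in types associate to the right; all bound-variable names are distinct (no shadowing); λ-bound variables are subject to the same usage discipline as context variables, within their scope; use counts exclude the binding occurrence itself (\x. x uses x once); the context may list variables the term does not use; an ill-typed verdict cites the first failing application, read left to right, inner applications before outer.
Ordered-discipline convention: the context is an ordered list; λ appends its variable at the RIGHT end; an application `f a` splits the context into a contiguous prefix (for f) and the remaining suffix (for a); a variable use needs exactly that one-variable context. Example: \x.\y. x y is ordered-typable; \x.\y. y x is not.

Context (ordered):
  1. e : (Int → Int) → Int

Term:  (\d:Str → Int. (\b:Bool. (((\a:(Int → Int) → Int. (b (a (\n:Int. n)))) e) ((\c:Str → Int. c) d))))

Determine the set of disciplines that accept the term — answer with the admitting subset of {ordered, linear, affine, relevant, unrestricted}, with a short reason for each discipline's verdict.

admitted in: none
use counts: e=1, d (λ-bound)=1, b (λ-bound)=1, a (λ-bound)=1, n (λ-bound)=1, c (λ-bound)=1
uses in reading order: b, a, n, e, c, d
typing: ill-typed: non-function type Bool applied to an argument
ordered ✗ (the type mismatch rejects it)
linear ✗ (not simply typable)
affine ✗ (fails simple typing)
relevant ✗ (a type mismatch blocks all five)
unrestricted ✗ (the type mismatch rejects it)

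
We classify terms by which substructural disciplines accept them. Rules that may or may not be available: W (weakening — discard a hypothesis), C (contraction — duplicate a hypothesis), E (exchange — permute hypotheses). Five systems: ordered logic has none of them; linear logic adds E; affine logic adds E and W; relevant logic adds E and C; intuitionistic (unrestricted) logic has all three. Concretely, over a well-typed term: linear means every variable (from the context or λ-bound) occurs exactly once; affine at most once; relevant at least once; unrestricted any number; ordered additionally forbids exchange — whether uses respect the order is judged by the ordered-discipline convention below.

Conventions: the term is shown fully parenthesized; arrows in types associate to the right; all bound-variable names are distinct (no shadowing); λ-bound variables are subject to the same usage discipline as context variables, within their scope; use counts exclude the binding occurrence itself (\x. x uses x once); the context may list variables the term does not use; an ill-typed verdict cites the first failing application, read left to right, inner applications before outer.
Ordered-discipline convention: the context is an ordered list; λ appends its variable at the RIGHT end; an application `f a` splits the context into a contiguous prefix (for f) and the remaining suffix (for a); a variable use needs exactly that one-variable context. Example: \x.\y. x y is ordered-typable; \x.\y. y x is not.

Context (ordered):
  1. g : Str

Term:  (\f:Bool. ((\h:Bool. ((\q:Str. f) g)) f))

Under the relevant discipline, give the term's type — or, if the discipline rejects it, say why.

not well-typed under relevant — h, q left unused
usage: g: 1; f (bound): 2; h (bound): 0; q (bound): 0
left-to-right use order: f, g, f
typing: well-typed at Bool -> Bool
all disciplines: ordered ✗ · linear ✗ · affine ✗ · relevant ✗ · unrestricted ✓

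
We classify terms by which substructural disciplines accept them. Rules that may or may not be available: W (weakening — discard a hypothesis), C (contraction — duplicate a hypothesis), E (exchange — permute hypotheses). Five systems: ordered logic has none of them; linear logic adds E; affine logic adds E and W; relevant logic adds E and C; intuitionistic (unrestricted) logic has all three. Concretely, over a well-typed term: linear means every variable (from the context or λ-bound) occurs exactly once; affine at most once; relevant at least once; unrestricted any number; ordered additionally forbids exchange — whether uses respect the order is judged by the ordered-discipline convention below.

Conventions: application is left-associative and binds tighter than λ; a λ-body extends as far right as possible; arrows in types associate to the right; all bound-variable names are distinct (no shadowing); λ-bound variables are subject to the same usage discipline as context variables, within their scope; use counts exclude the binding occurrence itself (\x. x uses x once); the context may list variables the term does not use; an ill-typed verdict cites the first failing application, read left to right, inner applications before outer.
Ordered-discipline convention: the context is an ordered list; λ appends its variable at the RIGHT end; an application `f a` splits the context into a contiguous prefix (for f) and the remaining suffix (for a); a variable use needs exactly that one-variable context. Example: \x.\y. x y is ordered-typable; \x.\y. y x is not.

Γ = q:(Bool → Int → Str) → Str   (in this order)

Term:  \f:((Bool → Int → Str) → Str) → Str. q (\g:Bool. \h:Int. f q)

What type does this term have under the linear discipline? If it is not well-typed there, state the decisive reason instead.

not well-typed under linear — needs contraction — q ×2; g, h never used (weakening)
counts: q ×2; f [bound] ×1; g [bound] ×0; h [bound] ×0
use order (left to right): q, f, q
typing: well-typed — term : (((Bool → Int → Str) → Str) → Str) → Str
all disciplines: ordered ✗; linear ✗; affine ✗; relevant ✗; unrestricted ✓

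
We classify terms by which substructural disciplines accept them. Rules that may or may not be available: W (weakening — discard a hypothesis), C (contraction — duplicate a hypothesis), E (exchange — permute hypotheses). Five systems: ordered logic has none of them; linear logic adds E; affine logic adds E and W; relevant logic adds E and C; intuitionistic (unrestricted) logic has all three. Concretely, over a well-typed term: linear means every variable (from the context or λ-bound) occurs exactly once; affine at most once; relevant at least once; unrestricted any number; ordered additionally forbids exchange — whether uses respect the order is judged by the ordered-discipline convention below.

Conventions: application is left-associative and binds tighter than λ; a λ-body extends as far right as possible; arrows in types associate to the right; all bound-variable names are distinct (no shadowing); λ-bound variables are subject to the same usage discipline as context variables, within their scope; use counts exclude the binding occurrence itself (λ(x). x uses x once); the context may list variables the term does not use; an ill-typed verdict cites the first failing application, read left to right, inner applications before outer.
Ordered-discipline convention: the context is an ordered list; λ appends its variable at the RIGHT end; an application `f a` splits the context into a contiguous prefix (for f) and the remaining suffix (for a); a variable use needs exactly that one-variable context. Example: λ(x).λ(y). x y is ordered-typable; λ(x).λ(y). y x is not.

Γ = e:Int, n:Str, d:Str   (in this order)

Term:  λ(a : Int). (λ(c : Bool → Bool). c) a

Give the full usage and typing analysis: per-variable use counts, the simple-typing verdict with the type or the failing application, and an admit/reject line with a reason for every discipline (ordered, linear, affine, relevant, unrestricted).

usage: e=0, n=0, d=0, a (λ-bound)=1, c (λ-bound)=1
left-to-right use order: c, a
typing: ill-typed: argument of type Int where Bool → Bool is required
ordered ✗ (not simply typable)
linear ✗ (fails simple typing)
affine ✗ (a type mismatch blocks all five)
relevant ✗ (the type mismatch rejects it)
unrestricted ✗ (not simply typable)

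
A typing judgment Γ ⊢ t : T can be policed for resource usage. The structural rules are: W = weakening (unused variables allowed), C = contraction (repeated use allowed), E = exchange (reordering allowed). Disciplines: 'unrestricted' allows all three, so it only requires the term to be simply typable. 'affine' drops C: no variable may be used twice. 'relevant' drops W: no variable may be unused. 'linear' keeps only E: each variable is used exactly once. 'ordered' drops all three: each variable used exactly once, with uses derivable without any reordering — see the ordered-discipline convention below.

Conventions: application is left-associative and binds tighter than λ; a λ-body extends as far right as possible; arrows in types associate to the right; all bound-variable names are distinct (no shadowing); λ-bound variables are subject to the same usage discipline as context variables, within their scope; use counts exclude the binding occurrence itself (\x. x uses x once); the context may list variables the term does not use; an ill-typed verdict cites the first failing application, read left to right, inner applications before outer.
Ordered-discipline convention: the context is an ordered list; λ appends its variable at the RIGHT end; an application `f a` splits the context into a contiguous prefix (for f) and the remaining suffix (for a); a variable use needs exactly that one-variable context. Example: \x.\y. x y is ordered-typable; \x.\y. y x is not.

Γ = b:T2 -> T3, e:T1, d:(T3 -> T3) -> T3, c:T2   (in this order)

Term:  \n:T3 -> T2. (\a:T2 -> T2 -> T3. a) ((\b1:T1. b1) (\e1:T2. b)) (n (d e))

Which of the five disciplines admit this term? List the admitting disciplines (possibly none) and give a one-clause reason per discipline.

admitted in: none
counts: b ×1; e ×1; d ×1; c ×0; n [bound] ×1; a [bound] ×1; b1 [bound] ×1; e1 [bound] ×0
use order (left to right): a, b1, b, n, d, e
typing: ill-typed: a function awaiting T1 gets T2 -> T2 -> T3
ordered: ✗, not simply typable
linear: ✗, fails simple typing
affine: ✗, a type mismatch blocks all five
relevant: ✗, the type mismatch rejects it
unrestricted: ✗, not simply typable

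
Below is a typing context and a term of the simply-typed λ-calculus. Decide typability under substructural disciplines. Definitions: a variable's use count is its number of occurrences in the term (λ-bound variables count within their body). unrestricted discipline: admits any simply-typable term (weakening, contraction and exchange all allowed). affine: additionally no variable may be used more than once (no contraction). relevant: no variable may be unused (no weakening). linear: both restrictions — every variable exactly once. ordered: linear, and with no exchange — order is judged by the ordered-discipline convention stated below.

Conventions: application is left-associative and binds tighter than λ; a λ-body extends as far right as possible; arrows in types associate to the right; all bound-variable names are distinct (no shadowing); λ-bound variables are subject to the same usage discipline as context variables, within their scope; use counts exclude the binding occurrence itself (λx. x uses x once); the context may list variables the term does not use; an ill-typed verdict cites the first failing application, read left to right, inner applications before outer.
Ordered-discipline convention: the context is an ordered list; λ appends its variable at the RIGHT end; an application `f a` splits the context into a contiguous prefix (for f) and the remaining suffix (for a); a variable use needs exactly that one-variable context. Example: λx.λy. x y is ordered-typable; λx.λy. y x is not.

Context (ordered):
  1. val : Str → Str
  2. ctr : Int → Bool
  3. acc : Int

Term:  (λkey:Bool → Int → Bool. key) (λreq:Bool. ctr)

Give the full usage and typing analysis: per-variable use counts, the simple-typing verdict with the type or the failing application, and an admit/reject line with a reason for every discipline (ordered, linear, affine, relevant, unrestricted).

usage: val=0, ctr=1, acc=0, key (bound)=1, req (bound)=0
use order (left to right): key, ctr
typing: well-typed — term : Bool → Int → Bool
ordered ✗ (val, acc, req never used (weakening))
linear ✗ (val, acc, req never used (weakening))
affine ✓ (none of val, ctr, acc, key, req used more than once)
relevant ✗ (val, acc, req never used (weakening))
unrestricted ✓ (type-checks (Bool → Int → Bool) and nothing is barred)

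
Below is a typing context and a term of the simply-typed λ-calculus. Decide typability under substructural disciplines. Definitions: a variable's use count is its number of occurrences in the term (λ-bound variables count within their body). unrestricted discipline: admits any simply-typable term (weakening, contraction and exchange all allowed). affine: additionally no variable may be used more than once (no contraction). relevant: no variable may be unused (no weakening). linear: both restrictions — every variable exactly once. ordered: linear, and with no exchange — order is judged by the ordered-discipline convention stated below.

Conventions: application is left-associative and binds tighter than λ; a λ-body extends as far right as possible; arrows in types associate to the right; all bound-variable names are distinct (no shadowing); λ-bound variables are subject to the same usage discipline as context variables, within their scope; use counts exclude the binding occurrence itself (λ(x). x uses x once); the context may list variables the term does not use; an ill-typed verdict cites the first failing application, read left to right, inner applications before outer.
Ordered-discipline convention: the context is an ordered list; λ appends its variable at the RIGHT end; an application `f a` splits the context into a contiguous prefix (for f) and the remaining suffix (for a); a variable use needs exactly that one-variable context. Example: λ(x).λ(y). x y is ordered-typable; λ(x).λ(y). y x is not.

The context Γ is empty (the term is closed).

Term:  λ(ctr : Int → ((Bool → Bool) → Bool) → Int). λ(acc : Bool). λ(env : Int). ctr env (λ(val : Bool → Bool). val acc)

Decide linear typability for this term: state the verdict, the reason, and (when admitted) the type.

yes — each of ctr, acc, env, val used exactly once; term : (Int → ((Bool → Bool) → Bool) → Int) → Bool → Int → Int
variable uses: ctr (bound) ×1; acc (bound) ×1; env (bound) ×1; val (bound) ×1
use order (left to right): ctr, env, val, acc
typing: the term checks, with type (Int → ((Bool → Bool) → Bool) → Int) → Bool → Int → Int
across the five disciplines: ordered ✗ · linear ✓ · affine ✓ · relevant ✓ · unrestricted ✓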